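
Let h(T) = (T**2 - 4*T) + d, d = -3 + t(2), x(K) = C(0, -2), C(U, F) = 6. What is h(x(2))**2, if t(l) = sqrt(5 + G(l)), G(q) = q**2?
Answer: 144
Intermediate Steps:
x(K) = 6
t(l) = sqrt(5 + l**2)
d = 0 (d = -3 + sqrt(5 + 2**2) = -3 + sqrt(5 + 4) = -3 + sqrt(9) = -3 + 3 = 0)
h(T) = T**2 - 4*T (h(T) = (T**2 - 4*T) + 0 = T**2 - 4*T)
h(x(2))**2 = (6*(-4 + 6))**2 = (6*2)**2 = 12**2 = 144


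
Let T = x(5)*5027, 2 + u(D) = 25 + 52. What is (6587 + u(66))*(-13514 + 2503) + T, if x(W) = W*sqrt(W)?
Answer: -73355282 + 25135*sqrt(5) ≈ -7.3299e+7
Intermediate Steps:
x(W) = W**(3/2)
u(D) = 75 (u(D) = -2 + (25 + 52) = -2 + 77 = 75)
T = 25135*sqrt(5) (T = 5**(3/2)*5027 = (5*sqrt(5))*5027 = 25135*sqrt(5) ≈ 56204.)
(6587 + u(66))*(-13514 + 2503) + T = (6587 + 75)*(-13514 + 2503) + 25135*sqrt(5) = 6662*(-11011) + 25135*sqrt(5) = -73355282 + 25135*sqrt(5)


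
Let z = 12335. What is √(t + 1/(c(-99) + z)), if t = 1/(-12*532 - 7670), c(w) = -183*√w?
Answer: √(-1/14054 + 1/(12335 - 549*I*√11)) ≈ 0.0033524 + 0.0017468*I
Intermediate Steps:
t = -1/14054 (t = 1/(-6384 - 7670) = 1/(-14054) = -1/14054 ≈ -7.1154e-5)
√(t + 1/(c(-99) + z)) = √(-1/14054 + 1/(-549*I*√11 + 12335)) = √(-1/14054 + 1/(12335 - 549*I*√11))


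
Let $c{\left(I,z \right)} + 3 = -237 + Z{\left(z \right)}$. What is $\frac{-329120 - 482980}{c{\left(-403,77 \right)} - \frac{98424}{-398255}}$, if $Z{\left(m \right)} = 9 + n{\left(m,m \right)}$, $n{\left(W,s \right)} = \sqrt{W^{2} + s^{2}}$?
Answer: $\frac{29722071898086925500}{6564568470200911} + \frac{9917968157389792500 \sqrt{2}}{6564568470200911} \approx 6664.3$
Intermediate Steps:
$Z{\left(m \right)} = 9 + \sqrt{2} \sqrt{m^{2}}$ ($Z{\left(m \right)} = 9 + \sqrt{m^{2} + m^{2}} = 9 + \sqrt{2 m^{2}} = 9 + \sqrt{2} \sqrt{m^{2}}$)
$c{\left(I,z \right)} = -231 + \sqrt{2} \sqrt{z^{2}}$ ($c{\left(I,z \right)} = -3 + \left(-237 + \left(9 + \sqrt{2} \sqrt{z^{2}}\right)\right) = -3 + \left(-228 + \sqrt{2} \sqrt{z^{2}}\right) = -231 + \sqrt{2} \sqrt{z^{2}}$)
$\frac{-329120 - 482980}{c{\left(-403,77 \right)} - \frac{98424}{-398255}} = \frac{-329120 - 482980}{\left(-231 + \sqrt{2} \sqrt{77^{2}}\right) - \frac{98424}{-398255}} = - \frac{812100}{\left(-231 + \sqrt{2} \sqrt{5929}\right) - - \frac{98424}{398255}} = - \frac{812100}{\left(-231 + \sqrt{2} \cdot 77\right) + \frac{98424}{398255}} = - \frac{812100}{\left(-231 + 77 \sqrt{2}\right) + \frac{98424}{398255}} = - \frac{812100}{- \frac{91898481}{398255} + 77 \sqrt{2}}$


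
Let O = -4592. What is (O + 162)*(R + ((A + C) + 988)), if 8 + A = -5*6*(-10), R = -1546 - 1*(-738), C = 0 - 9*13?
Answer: -1572650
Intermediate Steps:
C = -117 (C = 0 - 117 = -117)
R = -808 (R = -1546 + 738 = -808)
A = 292 (A = -8 - 5*6*(-10) = -8 - 30*(-10) = -8 + 300 = 292)
(O + 162)*(R + ((A + C) + 988)) = (-4592 + 162)*(-808 + ((292 - 117) + 988)) = -4430*(-808 + (175 + 988)) = -4430*(-808 + 1163) = -4430*355 = -1572650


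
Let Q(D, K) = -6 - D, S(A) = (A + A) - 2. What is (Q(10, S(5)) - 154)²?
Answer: 28900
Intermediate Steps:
S(A) = -2 + 2*A (S(A) = 2*A - 2 = -2 + 2*A)
(Q(10, S(5)) - 154)² = ((-6 - 1*10) - 154)² = ((-6 - 10) - 154)² = (-16 - 154)² = (-170)² = 28900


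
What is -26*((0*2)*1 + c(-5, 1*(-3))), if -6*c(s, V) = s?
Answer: -65/3 ≈ -21.667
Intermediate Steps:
c(s, V) = -s/6
-26*((0*2)*1 + c(-5, 1*(-3))) = -26*((0*2)*1 - ⅙*(-5)) = -26*(0*1 + ⅚) = -26*(0 + ⅚) = -26*⅚ = -65/3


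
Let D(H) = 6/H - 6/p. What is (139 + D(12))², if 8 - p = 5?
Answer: 75625/4 ≈ 18906.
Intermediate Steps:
p = 3 (p = 8 - 1*5 = 8 - 5 = 3)
D(H) = -2 + 6/H (D(H) = 6/H - 6/3 = 6/H - 6*⅓ = 6/H - 2 = -2 + 6/H)
(139 + D(12))² = (139 + (-2 + 6/12))² = (139 + (-2 + 6*(1/12)))² = (139 + (-2 + ½))² = (139 - 3/2)² = (275/2)² = 75625/4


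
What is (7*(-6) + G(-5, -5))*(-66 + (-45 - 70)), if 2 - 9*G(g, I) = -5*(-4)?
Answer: 7964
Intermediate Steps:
G(g, I) = -2 (G(g, I) = 2/9 - (-5)*(-4)/9 = 2/9 - ⅑*20 = 2/9 - 20/9 = -2)
(7*(-6) + G(-5, -5))*(-66 + (-45 - 70)) = (7*(-6) - 2)*(-66 + (-45 - 70)) = (-42 - 2)*(-66 - 115) = -44*(-181) = 7964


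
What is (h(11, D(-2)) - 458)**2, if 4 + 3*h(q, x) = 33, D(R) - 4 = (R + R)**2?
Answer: 1809025/9 ≈ 2.0100e+5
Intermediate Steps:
D(R) = 4 + 4*R**2 (D(R) = 4 + (R + R)**2 = 4 + (2*R)**2 = 4 + 4*R**2)
h(q, x) = 29/3 (h(q, x) = -4/3 + (1/3)*33 = -4/3 + 11 = 29/3)
(h(11, D(-2)) - 458)**2 = (29/3 - 458)**2 = (-1345/3)**2 = 1809025/9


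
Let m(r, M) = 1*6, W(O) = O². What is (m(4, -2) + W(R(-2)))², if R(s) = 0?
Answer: 36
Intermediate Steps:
m(r, M) = 6
(m(4, -2) + W(R(-2)))² = (6 + 0²)² = (6 + 0)² = 6² = 36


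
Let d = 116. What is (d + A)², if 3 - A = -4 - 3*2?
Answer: 16641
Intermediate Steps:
A = 13 (A = 3 - (-4 - 3*2) = 3 - (-4 - 6) = 3 - 1*(-10) = 3 + 10 = 13)
(d + A)² = (116 + 13)² = 129² = 16641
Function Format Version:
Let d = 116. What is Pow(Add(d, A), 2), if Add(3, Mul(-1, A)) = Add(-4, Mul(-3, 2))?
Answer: 16641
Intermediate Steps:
A = 13 (A = Add(3, Mul(-1, Add(-4, Mul(-3, 2)))) = Add(3, Mul(-1, Add(-4, -6))) = Add(3, Mul(-1, -10)) = Add(3, 10) = 13)
Pow(Add(d, A), 2) = Pow(Add(116, 13), 2) = Pow(129, 2) = 16641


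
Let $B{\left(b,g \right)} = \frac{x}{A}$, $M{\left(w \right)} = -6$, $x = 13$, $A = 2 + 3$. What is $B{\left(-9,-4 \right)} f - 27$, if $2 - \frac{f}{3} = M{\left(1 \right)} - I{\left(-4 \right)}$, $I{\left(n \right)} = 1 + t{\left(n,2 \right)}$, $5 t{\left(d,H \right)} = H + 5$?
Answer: $\frac{1353}{25} \approx 54.12$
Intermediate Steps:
$A = 5$
$t{\left(d,H \right)} = 1 + \frac{H}{5}$ ($t{\left(d,H \right)} = \frac{H + 5}{5} = \frac{5 + H}{5} = 1 + \frac{H}{5}$)
$I{\left(n \right)} = \frac{12}{5}$ ($I{\left(n \right)} = 1 + \left(1 + \frac{1}{5} \cdot 2\right) = 1 + \left(1 + \frac{2}{5}\right) = 1 + \frac{7}{5} = \frac{12}{5}$)
$f = \frac{156}{5}$ ($f = 6 - 3 \left(-6 - \frac{12}{5}\right) = 6 - - \frac{126}{5} = 6 + \frac{126}{5} = \frac{156}{5} \approx 31.2$)
$B{\left(b,g \right)} = \frac{13}{5}$
$B{\left(-9,-4 \right)} f - 27 = \frac{13}{5} \cdot \frac{156}{5} - 27 = \frac{2028}{25} - 27 = \frac{1353}{25}$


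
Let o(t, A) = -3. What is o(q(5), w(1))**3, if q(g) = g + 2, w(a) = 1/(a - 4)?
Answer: -27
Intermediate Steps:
w(a) = 1/(-4 + a)
q(g) = 2 + g
o(q(5), w(1))**3 = (-3)**3 = -27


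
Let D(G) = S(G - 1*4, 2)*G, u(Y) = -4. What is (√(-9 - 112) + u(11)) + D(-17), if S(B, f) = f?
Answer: -38 + 11*I ≈ -38.0 + 11.0*I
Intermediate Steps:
D(G) = 2*G
(√(-9 - 112) + u(11)) + D(-17) = (√(-9 - 112) - 4) + 2*(-17) = (√(-121) - 4) - 34 = (11*I - 4) - 34 = (-4 + 11*I) - 34 = -38 + 11*I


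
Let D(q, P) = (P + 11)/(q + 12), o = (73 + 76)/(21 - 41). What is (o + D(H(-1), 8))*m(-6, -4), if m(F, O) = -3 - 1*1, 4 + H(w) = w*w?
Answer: 961/45 ≈ 21.356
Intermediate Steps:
H(w) = -4 + w² (H(w) = -4 + w*w = -4 + w²)
o = -149/20 (o = 149/(-20) = 149*(-1/20) = -149/20 ≈ -7.4500)
m(F, O) = -4 (m(F, O) = -3 - 1 = -4)
D(q, P) = (11 + P)/(12 + q)
(o + D(H(-1), 8))*m(-6, -4) = (-149/20 + (11 + 8)/(12 + (-4 + (-1)²)))*(-4) = (-149/20 + 19/(12 + (-4 + 1)))*(-4) = (-149/20 + 19/(12 - 3))*(-4) = (-149/20 + 19/9)*(-4) = -961/180*(-4) = 961/45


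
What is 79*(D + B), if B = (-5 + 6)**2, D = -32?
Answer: -2449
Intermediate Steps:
B = 1 (B = 1**2 = 1)
79*(D + B) = 79*(-32 + 1) = 79*(-31) = -2449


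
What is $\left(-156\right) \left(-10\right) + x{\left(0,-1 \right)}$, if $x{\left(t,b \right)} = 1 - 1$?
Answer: $1560$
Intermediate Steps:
$x{\left(t,b \right)} = 0$ ($x{\left(t,b \right)} = 1 - 1 = 0$)
$\left(-156\right) \left(-10\right) + x{\left(0,-1 \right)} = \left(-156\right) \left(-10\right) + 0 = 1560 + 0 = 1560$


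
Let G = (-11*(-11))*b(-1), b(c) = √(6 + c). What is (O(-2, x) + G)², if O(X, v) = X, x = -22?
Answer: 73209 - 484*√5 ≈ 72127.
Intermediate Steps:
G = 121*√5 (G = (-11*(-11))*√(6 - 1) = 121*√5 ≈ 270.56)
(O(-2, x) + G)² = (-2 + 121*√5)²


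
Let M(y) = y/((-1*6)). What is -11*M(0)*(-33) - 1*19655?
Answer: -19655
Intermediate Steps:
M(y) = -y/6 (M(y) = y/(-6) = y*(-⅙) = -y/6)
-11*M(0)*(-33) - 1*19655 = -(-11)*0/6*(-33) - 1*19655 = -11*0*(-33) - 19655 = 0*(-33) - 19655 = 0 - 19655 = -19655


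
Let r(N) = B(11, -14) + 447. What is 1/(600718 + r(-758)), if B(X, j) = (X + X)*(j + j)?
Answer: 1/600549 ≈ 1.6651e-6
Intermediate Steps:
B(X, j) = 4*X*j (B(X, j) = (2*X)*(2*j) = 4*X*j)
r(N) = -169 (r(N) = 4*11*(-14) + 447 = -616 + 447 = -169)
1/(600718 + r(-758)) = 1/(600718 - 169) = 1/600549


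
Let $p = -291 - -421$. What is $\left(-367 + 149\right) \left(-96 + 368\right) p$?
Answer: $-7708480$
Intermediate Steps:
$p = 130$ ($p = -291 + 421 = 130$)
$\left(-367 + 149\right) \left(-96 + 368\right) p = \left(-367 + 149\right) \left(-96 + 368\right) 130 = \left(-218\right) 272 \cdot 130 = \left(-59296\right) 130 = -7708480$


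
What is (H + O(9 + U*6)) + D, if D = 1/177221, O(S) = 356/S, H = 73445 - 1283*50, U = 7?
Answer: 84073819672/9038271 ≈ 9302.0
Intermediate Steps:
H = 9295 (H = 73445 - 1*64150 = 73445 - 64150 = 9295)
D = 1/177221 ≈ 5.6427e-6
(H + O(9 + U*6)) + D = (9295 + 356/(9 + 7*6)) + 1/177221 = (9295 + 356/(9 + 42)) + 1/177221 = (9295 + 356/51) + 1/177221 = 474401/51 + 1/177221 = 84073819672/9038271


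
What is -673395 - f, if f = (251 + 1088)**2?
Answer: -2466316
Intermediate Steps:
f = 1792921 (f = 1339**2 = 1792921)
-673395 - f = -673395 - 1*1792921 = -673395 - 1792921 = -2466316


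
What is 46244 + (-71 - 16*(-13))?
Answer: 46381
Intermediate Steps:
46244 + (-71 - 16*(-13)) = 46244 + (-71 + 208) = 46244 + 137 = 46381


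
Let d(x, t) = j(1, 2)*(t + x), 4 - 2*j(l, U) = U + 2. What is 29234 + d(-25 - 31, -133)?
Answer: 29234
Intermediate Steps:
j(l, U) = 1 - U/2 (j(l, U) = 2 - (U + 2)/2 = 2 - (2 + U)/2 = 2 + (-1 - U/2) = 1 - U/2)
d(x, t) = 0 (d(x, t) = (1 - ½*2)*(t + x) = (1 - 1)*(t + x) = 0*(t + x) = 0)
29234 + d(-25 - 31, -133) = 29234 + 0 = 29234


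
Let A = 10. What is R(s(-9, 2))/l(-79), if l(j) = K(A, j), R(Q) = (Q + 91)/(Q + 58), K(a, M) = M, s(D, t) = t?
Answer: -31/1580 ≈ -0.019620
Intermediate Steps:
R(Q) = (91 + Q)/(58 + Q)
l(j) = j
R(s(-9, 2))/l(-79) = ((91 + 2)/(58 + 2))/(-79) = (93/60)*(-1/79) = ((1/60)*93)*(-1/79) = (31/20)*(-1/79) = -31/1580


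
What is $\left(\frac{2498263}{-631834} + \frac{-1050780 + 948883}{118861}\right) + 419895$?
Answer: $\frac{31533929978839689}{75100421074} \approx 4.1989 \cdot 10^{5}$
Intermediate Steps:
$\left(\frac{2498263}{-631834} + \frac{-1050780 + 948883}{118861}\right) + 419895 = \left(2498263 \left(- \frac{1}{631834}\right) - \frac{101897}{118861}\right) + 419895 = \left(- \frac{2498263}{631834} - \frac{101897}{118861}\right) + 419895 = - \frac{361328027541}{75100421074} + 419895 = \frac{31533929978839689}{75100421074}$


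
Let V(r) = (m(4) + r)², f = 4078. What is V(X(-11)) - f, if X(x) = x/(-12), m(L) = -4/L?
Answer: -587231/144 ≈ -4078.0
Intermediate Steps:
X(x) = -x/12 (X(x) = x*(-1/12) = -x/12)
V(r) = (-1 + r)² (V(r) = (-4/4 + r)² = (-4*¼ + r)² = (-1 + r)²)
V(X(-11)) - f = (-1 - 1/12*(-11))² - 1*4078 = (-1 + 11/12)² - 4078 = (-1/12)² - 4078 = 1/144 - 4078 = -587231/144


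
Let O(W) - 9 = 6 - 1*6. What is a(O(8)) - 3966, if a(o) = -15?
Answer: -3981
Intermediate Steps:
O(W) = 9 (O(W) = 9 + (6 - 1*6) = 9 + (6 - 6) = 9 + 0 = 9)
a(O(8)) - 3966 = -15 - 3966 = -3981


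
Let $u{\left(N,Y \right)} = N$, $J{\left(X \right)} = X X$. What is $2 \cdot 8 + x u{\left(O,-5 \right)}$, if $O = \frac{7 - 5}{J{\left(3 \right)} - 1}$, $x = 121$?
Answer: $\frac{185}{4} \approx 46.25$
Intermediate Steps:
$J{\left(X \right)} = X^{2}$
$O = \frac{1}{4}$ ($O = \frac{7 - 5}{3^{2} - 1} = \frac{2}{9 - 1} = \frac{2}{8} = 2 \cdot \frac{1}{8} = \frac{1}{4} \approx 0.25$)
$2 \cdot 8 + x u{\left(O,-5 \right)} = 2 \cdot 8 + 121 \cdot \frac{1}{4} = 16 + \frac{121}{4} = \frac{185}{4}$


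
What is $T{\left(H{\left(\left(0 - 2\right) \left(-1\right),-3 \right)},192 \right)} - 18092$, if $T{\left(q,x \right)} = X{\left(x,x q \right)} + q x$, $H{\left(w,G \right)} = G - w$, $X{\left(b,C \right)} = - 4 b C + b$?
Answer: $718420$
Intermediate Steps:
$X{\left(b,C \right)} = b - 4 C b$ ($X{\left(b,C \right)} = - 4 C b + b = b - 4 C b$)
$T{\left(q,x \right)} = q x + x \left(1 - 4 q x\right)$ ($T{\left(q,x \right)} = x \left(1 - 4 x q\right) + q x = x \left(1 - 4 q x\right) + q x = q x + x \left(1 - 4 q x\right)$)
$T{\left(H{\left(\left(0 - 2\right) \left(-1\right),-3 \right)},192 \right)} - 18092 = 192 \left(1 - \left(3 + \left(0 - 2\right) \left(-1\right)\right) - 4 \left(-3 - \left(0 - 2\right) \left(-1\right)\right) 192\right) - 18092 = 192 \left(1 - \left(3 - -2\right) - 4 \left(-3 - \left(-2\right) \left(-1\right)\right) 192\right) - 18092 = 192 \left(1 - 5 - 4 \left(-3 - 2\right) 192\right) - 18092 = 192 \left(1 - 5 - \left(-20\right) 192\right) - 18092 = 192 \left(1 - 5 + 3840\right) - 18092 = 192 \cdot 3836 - 18092 = 736512 - 18092 = 718420$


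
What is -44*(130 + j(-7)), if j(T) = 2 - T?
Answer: -6116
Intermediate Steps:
-44*(130 + j(-7)) = -44*(130 + (2 - 1*(-7))) = -44*(130 + (2 + 7)) = -44*(130 + 9) = -44*139 = -6116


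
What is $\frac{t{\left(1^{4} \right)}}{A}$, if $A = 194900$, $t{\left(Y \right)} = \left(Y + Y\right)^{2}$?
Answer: $\frac{1}{48725} \approx 2.0523 \cdot 10^{-5}$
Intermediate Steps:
$t{\left(Y \right)} = 4 Y^{2}$ ($t{\left(Y \right)} = \left(2 Y\right)^{2} = 4 Y^{2}$)
$\frac{t{\left(1^{4} \right)}}{A} = \frac{4 \left(1^{4}\right)^{2}}{194900} = 4 \cdot 1^{2} \cdot \frac{1}{194900} = 4 \cdot 1 \cdot \frac{1}{194900} = 4 \cdot \frac{1}{194900} = \frac{1}{48725}$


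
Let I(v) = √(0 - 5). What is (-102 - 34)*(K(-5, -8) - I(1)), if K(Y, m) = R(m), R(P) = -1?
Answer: 136 + 136*I*√5 ≈ 136.0 + 304.11*I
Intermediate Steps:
K(Y, m) = -1
I(v) = I*√5 (I(v) = √(-5) = I*√5)
(-102 - 34)*(K(-5, -8) - I(1)) = (-102 - 34)*(-1 - I*√5) = -136*(-1 - I*√5) = 136 + 136*I*√5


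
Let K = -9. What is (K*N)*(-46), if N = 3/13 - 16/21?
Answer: -20010/91 ≈ -219.89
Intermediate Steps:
N = -145/273 (N = 3*(1/13) - 16*1/21 = 3/13 - 16/21 = -145/273 ≈ -0.53114)
(K*N)*(-46) = -9*(-145/273)*(-46) = (435/91)*(-46) = -20010/91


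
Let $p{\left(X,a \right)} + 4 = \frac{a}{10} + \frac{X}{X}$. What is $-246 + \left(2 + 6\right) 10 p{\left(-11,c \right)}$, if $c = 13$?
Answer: $-382$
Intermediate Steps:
$p{\left(X,a \right)} = -3 + \frac{a}{10}$ ($p{\left(X,a \right)} = -4 + \left(\frac{a}{10} + \frac{X}{X}\right) = -4 + \left(a \frac{1}{10} + 1\right) = -4 + \left(\frac{a}{10} + 1\right) = -4 + \left(1 + \frac{a}{10}\right) = -3 + \frac{a}{10}$)
$-246 + \left(2 + 6\right) 10 p{\left(-11,c \right)} = -246 + \left(2 + 6\right) 10 \left(-3 + \frac{1}{10} \cdot 13\right) = -246 + 8 \cdot 10 \left(-3 + \frac{13}{10}\right) = -246 + 80 \left(- \frac{17}{10}\right) = -246 - 136 = -382$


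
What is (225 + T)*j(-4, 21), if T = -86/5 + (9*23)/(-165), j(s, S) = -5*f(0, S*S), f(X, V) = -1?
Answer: 11360/11 ≈ 1032.7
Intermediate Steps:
j(s, S) = 5 (j(s, S) = -5*(-1) = 5)
T = -203/11 (T = -86*1/5 + 207*(-1/165) = -86/5 - 69/55 = -203/11 ≈ -18.455)
(225 + T)*j(-4, 21) = (225 - 203/11)*5 = (2272/11)*5 = 11360/11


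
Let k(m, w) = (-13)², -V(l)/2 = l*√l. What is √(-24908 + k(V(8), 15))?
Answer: I*√24739 ≈ 157.29*I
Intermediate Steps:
V(l) = -2*l^(3/2) (V(l) = -2*l*√l = -2*l^(3/2))
k(m, w) = 169
√(-24908 + k(V(8), 15)) = √(-24908 + 169) = √(-24739) = I*√24739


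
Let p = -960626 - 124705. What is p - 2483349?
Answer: -3568680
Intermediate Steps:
p = -1085331
p - 2483349 = -1085331 - 2483349 = -3568680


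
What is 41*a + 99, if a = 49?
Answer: 2108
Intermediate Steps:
41*a + 99 = 41*49 + 99 = 2009 + 99 = 2108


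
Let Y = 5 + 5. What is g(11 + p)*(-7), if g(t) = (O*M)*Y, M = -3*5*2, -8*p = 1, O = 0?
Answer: 0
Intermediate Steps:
p = -⅛ (p = -⅛*1 = -⅛ ≈ -0.12500)
M = -30 (M = -15*2 = -30)
Y = 10
g(t) = 0 (g(t) = (0*(-30))*10 = 0*10 = 0)
g(11 + p)*(-7) = 0*(-7) = 0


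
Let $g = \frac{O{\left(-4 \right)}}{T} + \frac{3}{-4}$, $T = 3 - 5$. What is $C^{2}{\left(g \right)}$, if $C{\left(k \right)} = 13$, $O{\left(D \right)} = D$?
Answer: $169$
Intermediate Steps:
$T = -2$
$g = \frac{5}{4}$ ($g = - \frac{4}{-2} + \frac{3}{-4} = \left(-4\right) \left(- \frac{1}{2}\right) + 3 \left(- \frac{1}{4}\right) = 2 - \frac{3}{4} = \frac{5}{4} \approx 1.25$)
$C^{2}{\left(g \right)} = 13^{2} = 169$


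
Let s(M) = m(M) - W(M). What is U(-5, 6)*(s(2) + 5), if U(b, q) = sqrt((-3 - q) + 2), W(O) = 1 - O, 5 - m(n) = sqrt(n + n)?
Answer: 9*I*sqrt(7) ≈ 23.812*I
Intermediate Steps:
m(n) = 5 - sqrt(2)*sqrt(n) (m(n) = 5 - sqrt(n + n) = 5 - sqrt(2*n) = 5 - sqrt(2)*sqrt(n))
U(b, q) = sqrt(-1 - q)
s(M) = 4 + M - sqrt(2)*sqrt(M) (s(M) = (5 - sqrt(2)*sqrt(M)) - (1 - M) = (5 - sqrt(2)*sqrt(M)) + (-1 + M) = 4 + M - sqrt(2)*sqrt(M))
U(-5, 6)*(s(2) + 5) = sqrt(-1 - 1*6)*((4 + 2 - sqrt(2)*sqrt(2)) + 5) = sqrt(-1 - 6)*((4 + 2 - 2) + 5) = sqrt(-7)*(4 + 5) = (I*sqrt(7))*9 = 9*I*sqrt(7)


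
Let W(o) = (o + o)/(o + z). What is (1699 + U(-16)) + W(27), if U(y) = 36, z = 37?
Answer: 55547/32 ≈ 1735.8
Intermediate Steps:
W(o) = 2*o/(37 + o) (W(o) = (o + o)/(o + 37) = (2*o)/(37 + o) = 2*o/(37 + o))
(1699 + U(-16)) + W(27) = (1699 + 36) + 2*27/(37 + 27) = 1735 + 2*27/64 = 1735 + 2*27*(1/64) = 1735 + 27/32 = 55547/32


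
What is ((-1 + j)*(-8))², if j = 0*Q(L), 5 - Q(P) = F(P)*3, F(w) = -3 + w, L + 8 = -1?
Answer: 64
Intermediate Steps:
L = -9 (L = -8 - 1 = -9)
Q(P) = 14 - 3*P (Q(P) = 5 - (-3 + P)*3 = 5 - (-9 + 3*P) = 5 + (9 - 3*P) = 14 - 3*P)
j = 0 (j = 0*(14 - 3*(-9)) = 0*(14 + 27) = 0*41 = 0)
((-1 + j)*(-8))² = ((-1 + 0)*(-8))² = (-1*(-8))² = 8² = 64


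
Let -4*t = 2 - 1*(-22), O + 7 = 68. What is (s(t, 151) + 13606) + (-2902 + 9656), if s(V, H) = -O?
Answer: 20299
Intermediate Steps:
O = 61 (O = -7 + 68 = 61)
t = -6 (t = -(2 - 1*(-22))/4 = -(2 + 22)/4 = -¼*24 = -6)
s(V, H) = -61 (s(V, H) = -1*61 = -61)
(s(t, 151) + 13606) + (-2902 + 9656) = (-61 + 13606) + (-2902 + 9656) = 13545 + 6754 = 20299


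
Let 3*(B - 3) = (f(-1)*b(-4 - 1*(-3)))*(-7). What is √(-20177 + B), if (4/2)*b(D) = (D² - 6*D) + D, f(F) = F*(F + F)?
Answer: 14*I*√103 ≈ 142.08*I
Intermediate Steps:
f(F) = 2*F² (f(F) = F*(2*F) = 2*F²)
b(D) = D²/2 - 5*D/2 (b(D) = ((D² - 6*D) + D)/2 = (D² - 5*D)/2 = D²/2 - 5*D/2)
B = -11 (B = 3 + (((2*(-1)²)*((-4 - 1*(-3))*(-5 + (-4 - 1*(-3)))/2))*(-7))/3 = 3 + (((2*1)*((-4 + 3)*(-5 + (-4 + 3))/2))*(-7))/3 = 3 + ((2*((½)*(-1)*(-5 - 1)))*(-7))/3 = 3 + ((2*((½)*(-1)*(-6)))*(-7))/3 = 3 + ((2*3)*(-7))/3 = 3 + (6*(-7))/3 = 3 + (⅓)*(-42) = 3 - 14 = -11)
√(-20177 + B) = √(-20177 - 11) = √(-20188) = 14*I*√103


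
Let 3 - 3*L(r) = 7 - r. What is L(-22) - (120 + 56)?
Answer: -554/3 ≈ -184.67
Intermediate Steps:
L(r) = -4/3 + r/3 (L(r) = 1 - (7 - r)/3 = 1 + (-7/3 + r/3) = -4/3 + r/3)
L(-22) - (120 + 56) = (-4/3 + (1/3)*(-22)) - (120 + 56) = (-4/3 - 22/3) - 1*176 = -26/3 - 176 = -554/3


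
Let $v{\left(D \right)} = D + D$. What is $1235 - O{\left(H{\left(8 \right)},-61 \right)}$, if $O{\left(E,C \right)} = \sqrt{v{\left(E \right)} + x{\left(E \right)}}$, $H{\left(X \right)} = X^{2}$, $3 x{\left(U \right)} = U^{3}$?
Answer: $1235 - \frac{8 \sqrt{12306}}{3} \approx 939.18$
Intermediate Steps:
$v{\left(D \right)} = 2 D$
$x{\left(U \right)} = \frac{U^{3}}{3}$
$O{\left(E,C \right)} = \sqrt{2 E + \frac{E^{3}}{3}}$
$1235 - O{\left(H{\left(8 \right)},-61 \right)} = 1235 - \frac{\sqrt{3} \sqrt{8^{2} \left(6 + \left(8^{2}\right)^{2}\right)}}{3} = 1235 - \frac{\sqrt{3} \sqrt{64 \left(6 + 64^{2}\right)}}{3} = 1235 - \frac{\sqrt{3} \sqrt{64 \left(6 + 4096\right)}}{3} = 1235 - \frac{\sqrt{3} \sqrt{64 \cdot 4102}}{3} = 1235 - \frac{\sqrt{3} \sqrt{262528}}{3} = 1235 - \frac{\sqrt{3} \cdot 8 \sqrt{4102}}{3} = 1235 - \frac{8 \sqrt{12306}}{3}$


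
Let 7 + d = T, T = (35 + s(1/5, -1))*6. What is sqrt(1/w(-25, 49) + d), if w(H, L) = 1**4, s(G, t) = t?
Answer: 3*sqrt(22) ≈ 14.071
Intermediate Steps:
T = 204 (T = (35 - 1)*6 = 34*6 = 204)
d = 197 (d = -7 + 204 = 197)
w(H, L) = 1
sqrt(1/w(-25, 49) + d) = sqrt(1/1 + 197) = sqrt(1 + 197) = sqrt(198) = 3*sqrt(22)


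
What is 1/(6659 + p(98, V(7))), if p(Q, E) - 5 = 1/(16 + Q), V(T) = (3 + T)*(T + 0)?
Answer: 114/759697 ≈ 0.00015006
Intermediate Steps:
V(T) = T*(3 + T) (V(T) = (3 + T)*T = T*(3 + T))
p(Q, E) = 5 + 1/(16 + Q)
1/(6659 + p(98, V(7))) = 1/(6659 + (81 + 5*98)/(16 + 98)) = 1/(6659 + (81 + 490)/114) = 1/(6659 + (1/114)*571) = 1/(6659 + 571/114) = 1/(759697/114) = 114/759697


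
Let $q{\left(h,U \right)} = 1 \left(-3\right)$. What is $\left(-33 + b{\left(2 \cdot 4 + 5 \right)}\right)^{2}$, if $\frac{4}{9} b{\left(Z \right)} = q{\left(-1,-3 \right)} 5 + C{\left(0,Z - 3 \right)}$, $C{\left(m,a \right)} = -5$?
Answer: $6084$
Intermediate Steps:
$q{\left(h,U \right)} = -3$
$b{\left(Z \right)} = -45$ ($b{\left(Z \right)} = \frac{9 \left(\left(-3\right) 5 - 5\right)}{4} = \frac{9 \left(-15 - 5\right)}{4} = \frac{9}{4} \left(-20\right) = -45$)
$\left(-33 + b{\left(2 \cdot 4 + 5 \right)}\right)^{2} = \left(-33 - 45\right)^{2} = \left(-78\right)^{2} = 6084$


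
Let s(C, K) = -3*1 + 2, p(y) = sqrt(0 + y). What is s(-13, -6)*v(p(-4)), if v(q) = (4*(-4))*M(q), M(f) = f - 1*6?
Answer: -96 + 32*I ≈ -96.0 + 32.0*I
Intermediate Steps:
M(f) = -6 + f (M(f) = f - 6 = -6 + f)
p(y) = sqrt(y)
v(q) = 96 - 16*q (v(q) = (4*(-4))*(-6 + q) = -16*(-6 + q) = 96 - 16*q)
s(C, K) = -1 (s(C, K) = -3 + 2 = -1)
s(-13, -6)*v(p(-4)) = -(96 - 32*I) = -96 + 32*I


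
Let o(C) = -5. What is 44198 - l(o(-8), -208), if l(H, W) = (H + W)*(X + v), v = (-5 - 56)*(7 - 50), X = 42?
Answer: 611843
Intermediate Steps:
v = 2623 (v = -61*(-43) = 2623)
l(H, W) = 2665*H + 2665*W (l(H, W) = (H + W)*(42 + 2623) = (H + W)*2665 = 2665*H + 2665*W)
44198 - l(o(-8), -208) = 44198 - (2665*(-5) + 2665*(-208)) = 44198 - (-13325 - 554320) = 44198 - 1*(-567645) = 44198 + 567645 = 611843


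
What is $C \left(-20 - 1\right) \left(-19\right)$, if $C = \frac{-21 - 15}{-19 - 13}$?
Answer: $\frac{3591}{8} \approx 448.88$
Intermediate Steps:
$C = \frac{9}{8}$ ($C = - \frac{36}{-32} = \left(-36\right) \left(- \frac{1}{32}\right) = \frac{9}{8} \approx 1.125$)
$C \left(-20 - 1\right) \left(-19\right) = \frac{9 \left(-20 - 1\right)}{8} \left(-19\right) = \frac{9}{8} \left(-21\right) \left(-19\right) = \left(- \frac{189}{8}\right) \left(-19\right) = \frac{3591}{8}$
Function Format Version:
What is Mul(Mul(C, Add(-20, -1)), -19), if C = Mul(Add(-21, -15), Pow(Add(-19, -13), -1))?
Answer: Rational(3591, 8) ≈ 448.88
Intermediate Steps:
C = Rational(9, 8) (C = Mul(-36, Pow(-32, -1)) = Mul(-36, Rational(-1, 32)) = Rational(9, 8) ≈ 1.1250)
Mul(Mul(C, Add(-20, -1)), -19) = Mul(Mul(Rational(9, 8), Add(-20, -1)), -19) = Mul(Mul(Rational(9, 8), -21), -19) = Mul(Rational(-189, 8), -19) = Rational(3591, 8)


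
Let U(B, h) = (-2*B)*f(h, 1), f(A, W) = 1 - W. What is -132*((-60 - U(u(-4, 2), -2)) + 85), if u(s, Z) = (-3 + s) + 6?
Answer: -3300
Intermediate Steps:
u(s, Z) = 3 + s
U(B, h) = 0 (U(B, h) = (-2*B)*(1 - 1*1) = (-2*B)*(1 - 1) = -2*B*0 = 0)
-132*((-60 - U(u(-4, 2), -2)) + 85) = -132*((-60 - 1*0) + 85) = -132*((-60 + 0) + 85) = -132*(-60 + 85) = -132*25 = -3300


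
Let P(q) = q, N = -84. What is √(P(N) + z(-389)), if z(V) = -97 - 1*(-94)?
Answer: I*√87 ≈ 9.3274*I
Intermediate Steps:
z(V) = -3 (z(V) = -97 + 94 = -3)
√(P(N) + z(-389)) = √(-84 - 3) = √(-87) = I*√87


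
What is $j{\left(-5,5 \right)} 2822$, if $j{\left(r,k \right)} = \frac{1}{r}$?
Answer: $- \frac{2822}{5} \approx -564.4$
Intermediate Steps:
$j{\left(-5,5 \right)} 2822 = \frac{1}{-5} \cdot 2822 = \left(- \frac{1}{5}\right) 2822 = - \frac{2822}{5}$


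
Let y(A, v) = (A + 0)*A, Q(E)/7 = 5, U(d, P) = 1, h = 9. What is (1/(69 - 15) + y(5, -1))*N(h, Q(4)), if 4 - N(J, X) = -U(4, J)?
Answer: 6755/54 ≈ 125.09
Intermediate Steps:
Q(E) = 35 (Q(E) = 7*5 = 35)
y(A, v) = A² (y(A, v) = A*A = A²)
N(J, X) = 5 (N(J, X) = 4 - (-1) = 4 - 1*(-1) = 4 + 1 = 5)
(1/(69 - 15) + y(5, -1))*N(h, Q(4)) = (1/(69 - 15) + 5²)*5 = (1/54 + 25)*5 = (1351/54)*5 = 6755/54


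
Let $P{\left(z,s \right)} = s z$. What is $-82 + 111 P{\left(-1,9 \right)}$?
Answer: $-1081$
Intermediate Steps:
$-82 + 111 P{\left(-1,9 \right)} = -82 + 111 \cdot 9 \left(-1\right) = -82 + 111 \left(-9\right) = -82 - 999 = -1081$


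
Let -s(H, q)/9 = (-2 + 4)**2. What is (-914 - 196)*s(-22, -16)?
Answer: 39960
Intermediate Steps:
s(H, q) = -36 (s(H, q) = -9*(-2 + 4)**2 = -9*2**2 = -9*4 = -36)
(-914 - 196)*s(-22, -16) = (-914 - 196)*(-36) = -1110*(-36) = 39960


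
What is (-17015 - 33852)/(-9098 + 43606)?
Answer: -50867/34508 ≈ -1.4741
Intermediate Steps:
(-17015 - 33852)/(-9098 + 43606) = -50867/34508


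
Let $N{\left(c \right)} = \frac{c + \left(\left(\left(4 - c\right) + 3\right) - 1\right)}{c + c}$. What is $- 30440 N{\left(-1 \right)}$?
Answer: $91320$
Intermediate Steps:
$N{\left(c \right)} = \frac{3}{c}$ ($N{\left(c \right)} = \frac{c - \left(-6 + c\right)}{2 c} = \left(c - \left(-6 + c\right)\right) \frac{1}{2 c} = 6 \frac{1}{2 c} = \frac{3}{c}$)
$- 30440 N{\left(-1 \right)} = - 30440 \frac{3}{-1} = - 30440 \cdot 3 \left(-1\right) = \left(-30440\right) \left(-3\right) = 91320$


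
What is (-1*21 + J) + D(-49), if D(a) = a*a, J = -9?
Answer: 2371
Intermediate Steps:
D(a) = a²
(-1*21 + J) + D(-49) = (-1*21 - 9) + (-49)² = (-21 - 9) + 2401 = -30 + 2401 = 2371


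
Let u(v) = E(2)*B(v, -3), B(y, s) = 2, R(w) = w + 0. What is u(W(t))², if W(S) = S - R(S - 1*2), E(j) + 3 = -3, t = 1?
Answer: 144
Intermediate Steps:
E(j) = -6 (E(j) = -3 - 3 = -6)
R(w) = w
W(S) = 2 (W(S) = S - (S - 1*2) = S - (S - 2) = S - (-2 + S) = S + (2 - S) = 2)
u(v) = -12 (u(v) = -6*2 = -12)
u(W(t))² = (-12)² = 144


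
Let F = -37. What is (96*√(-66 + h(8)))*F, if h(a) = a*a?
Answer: -3552*I*√2 ≈ -5023.3*I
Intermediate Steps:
h(a) = a²
(96*√(-66 + h(8)))*F = (96*√(-66 + 8²))*(-37) = (96*√(-66 + 64))*(-37) = (96*√(-2))*(-37) = (96*(I*√2))*(-37) = (96*I*√2)*(-37) = -3552*I*√2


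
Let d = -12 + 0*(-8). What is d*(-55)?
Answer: 660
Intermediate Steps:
d = -12 (d = -12 + 0 = -12)
d*(-55) = -12*(-55) = 660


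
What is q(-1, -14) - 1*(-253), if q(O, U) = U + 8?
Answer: 247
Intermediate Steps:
q(O, U) = 8 + U
q(-1, -14) - 1*(-253) = (8 - 14) - 1*(-253) = -6 + 253 = 247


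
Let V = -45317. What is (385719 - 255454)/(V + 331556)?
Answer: 130265/286239 ≈ 0.45509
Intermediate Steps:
(385719 - 255454)/(V + 331556) = (385719 - 255454)/(-45317 + 331556) = 130265/286239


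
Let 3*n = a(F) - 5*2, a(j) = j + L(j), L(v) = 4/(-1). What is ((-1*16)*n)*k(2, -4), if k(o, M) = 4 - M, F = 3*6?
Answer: -512/3 ≈ -170.67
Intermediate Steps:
L(v) = -4 (L(v) = 4*(-1) = -4)
F = 18
a(j) = -4 + j (a(j) = j - 4 = -4 + j)
n = 4/3 (n = ((-4 + 18) - 5*2)/3 = (14 - 1*10)/3 = (14 - 10)/3 = (⅓)*4 = 4/3 ≈ 1.3333)
((-1*16)*n)*k(2, -4) = (-1*16*(4/3))*(4 - 1*(-4)) = (-16*4/3)*(4 + 4) = -64/3*8 = -512/3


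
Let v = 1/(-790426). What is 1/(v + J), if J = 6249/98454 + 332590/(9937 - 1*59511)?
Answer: -22963562464297/152604132562610 ≈ -0.15048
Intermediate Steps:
v = -1/790426 ≈ -1.2651e-6
J = -5405837989/813459766 (J = 6249*(1/98454) + 332590/(9937 - 59511) = 2083/32818 + 332590/(-49574) = 2083/32818 + 332590*(-1/49574) = 2083/32818 - 166295/24787 = -5405837989/813459766 ≈ -6.6455)
1/(v + J) = 1/(-1/790426 - 5405837989/813459766) = 1/(-152604132562610/22963562464297) = -22963562464297/152604132562610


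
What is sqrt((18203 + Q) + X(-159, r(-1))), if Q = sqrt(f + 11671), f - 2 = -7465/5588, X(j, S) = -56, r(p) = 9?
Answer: sqrt(141663394092 + 2794*sqrt(91114098823))/2794 ≈ 135.11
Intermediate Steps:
f = 3711/5588 (f = 2 - 7465/5588 = 3711/5588 ≈ 0.66410)
Q = sqrt(91114098823)/2794 (Q = sqrt(3711/5588 + 11671) = sqrt(65221259/5588) = sqrt(91114098823)/2794 ≈ 108.04)
sqrt((18203 + Q) + X(-159, r(-1))) = sqrt((18203 + sqrt(91114098823)/2794) - 56) = sqrt(18147 + sqrt(91114098823)/2794)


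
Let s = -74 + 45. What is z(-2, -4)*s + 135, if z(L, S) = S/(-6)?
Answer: 347/3 ≈ 115.67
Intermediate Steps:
s = -29
z(L, S) = -S/6 (z(L, S) = S*(-1/6) = -S/6)
z(-2, -4)*s + 135 = -1/6*(-4)*(-29) + 135 = (2/3)*(-29) + 135 = -58/3 + 135 = 347/3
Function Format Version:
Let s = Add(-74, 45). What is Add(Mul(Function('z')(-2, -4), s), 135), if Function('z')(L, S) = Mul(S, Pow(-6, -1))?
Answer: Rational(347, 3) ≈ 115.67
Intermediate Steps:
s = -29
Function('z')(L, S) = Mul(Rational(-1, 6), S) (Function('z')(L, S) = Mul(S, Rational(-1, 6)) = Mul(Rational(-1, 6), S))
Add(Mul(Function('z')(-2, -4), s), 135) = Add(Mul(Mul(Rational(-1, 6), -4), -29), 135) = Add(Mul(Rational(2, 3), -29), 135) = Add(Rational(-58, 3), 135) = Rational(347, 3)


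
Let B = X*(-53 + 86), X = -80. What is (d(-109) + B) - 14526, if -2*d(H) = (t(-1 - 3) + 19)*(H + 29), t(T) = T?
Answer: -16566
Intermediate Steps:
d(H) = -435/2 - 15*H/2 (d(H) = -((-1 - 3) + 19)*(H + 29)/2 = -(-4 + 19)*(29 + H)/2 = -15*(29 + H)/2 = -(435 + 15*H)/2 = -435/2 - 15*H/2)
B = -2640 (B = -80*(-53 + 86) = -80*33 = -2640)
(d(-109) + B) - 14526 = ((-435/2 - 15/2*(-109)) - 2640) - 14526 = ((-435/2 + 1635/2) - 2640) - 14526 = (600 - 2640) - 14526 = -2040 - 14526 = -16566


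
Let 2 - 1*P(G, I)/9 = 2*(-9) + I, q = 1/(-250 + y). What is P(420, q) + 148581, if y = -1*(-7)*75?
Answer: 40909266/275 ≈ 1.4876e+5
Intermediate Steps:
y = 525 (y = 7*75 = 525)
q = 1/275 (q = 1/(-250 + 525) = 1/275 ≈ 0.0036364)
P(G, I) = 180 - 9*I (P(G, I) = 18 - 9*(2*(-9) + I) = 18 - 9*(-18 + I) = 18 + (162 - 9*I) = 180 - 9*I)
P(420, q) + 148581 = (180 - 9*1/275) + 148581 = (180 - 9/275) + 148581 = 49491/275 + 148581 = 40909266/275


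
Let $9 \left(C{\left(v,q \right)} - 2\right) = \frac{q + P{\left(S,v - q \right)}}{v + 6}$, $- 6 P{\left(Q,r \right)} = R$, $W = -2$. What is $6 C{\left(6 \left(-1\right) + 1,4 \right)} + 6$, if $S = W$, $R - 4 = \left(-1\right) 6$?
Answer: $\frac{188}{9} \approx 20.889$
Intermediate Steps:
$R = -2$ ($R = 4 - 6 = -2$)
$S = -2$
$P{\left(Q,r \right)} = \frac{1}{3}$ ($P{\left(Q,r \right)} = \left(- \frac{1}{6}\right) \left(-2\right) = \frac{1}{3}$)
$C{\left(v,q \right)} = 2 + \frac{\frac{1}{3} + q}{9 \left(6 + v\right)}$ ($C{\left(v,q \right)} = 2 + \frac{\left(q + \frac{1}{3}\right) \frac{1}{v + 6}}{9} = 2 + \frac{\left(\frac{1}{3} + q\right) \frac{1}{6 + v}}{9} = 2 + \frac{\frac{1}{6 + v} \left(\frac{1}{3} + q\right)}{9} = 2 + \frac{\frac{1}{3} + q}{9 \left(6 + v\right)}$)
$6 C{\left(6 \left(-1\right) + 1,4 \right)} + 6 = 6 \frac{325 + 3 \cdot 4 + 54 \left(6 \left(-1\right) + 1\right)}{27 \left(6 + \left(6 \left(-1\right) + 1\right)\right)} + 6 = 6 \frac{325 + 12 + 54 \left(-6 + 1\right)}{27 \left(6 + \left(-6 + 1\right)\right)} + 6 = 6 \frac{325 + 12 + 54 \left(-5\right)}{27 \left(6 - 5\right)} + 6 = 6 \frac{325 + 12 - 270}{27 \cdot 1} + 6 = 6 \cdot \frac{1}{27} \cdot 1 \cdot 67 + 6 = 6 \cdot \frac{67}{27} + 6 = \frac{134}{9} + 6 = \frac{188}{9}$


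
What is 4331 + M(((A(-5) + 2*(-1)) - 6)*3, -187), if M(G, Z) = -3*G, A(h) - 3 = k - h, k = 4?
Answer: 4295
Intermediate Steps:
A(h) = 7 - h (A(h) = 3 + (4 - h) = 7 - h)
4331 + M(((A(-5) + 2*(-1)) - 6)*3, -187) = 4331 - 3*(((7 - 1*(-5)) + 2*(-1)) - 6)*3 = 4331 - 3*(((7 + 5) - 2) - 6)*3 = 4331 - 3*((12 - 2) - 6)*3 = 4331 - 3*(10 - 6)*3 = 4331 - 12*3 = 4331 - 3*12 = 4331 - 36 = 4295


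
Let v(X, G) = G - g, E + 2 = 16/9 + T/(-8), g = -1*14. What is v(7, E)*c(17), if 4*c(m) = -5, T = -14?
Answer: -2795/144 ≈ -19.410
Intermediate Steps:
g = -14
E = 55/36 (E = -2 + (16/9 - 14/(-8)) = -2 + (16*(⅑) - 14*(-⅛)) = -2 + (16/9 + 7/4) = -2 + 127/36 = 55/36 ≈ 1.5278)
c(m) = -5/4 (c(m) = (¼)*(-5) = -5/4)
v(X, G) = 14 + G (v(X, G) = G - 1*(-14) = G + 14 = 14 + G)
v(7, E)*c(17) = (14 + 55/36)*(-5/4) = (559/36)*(-5/4) = -2795/144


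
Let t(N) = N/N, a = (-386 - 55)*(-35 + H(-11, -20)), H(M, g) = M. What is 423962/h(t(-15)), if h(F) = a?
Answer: 30283/1449 ≈ 20.899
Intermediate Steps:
a = 20286 (a = (-386 - 55)*(-35 - 11) = -441*(-46) = 20286)
t(N) = 1
h(F) = 20286
423962/h(t(-15)) = 423962/20286 = 423962*(1/20286) = 30283/1449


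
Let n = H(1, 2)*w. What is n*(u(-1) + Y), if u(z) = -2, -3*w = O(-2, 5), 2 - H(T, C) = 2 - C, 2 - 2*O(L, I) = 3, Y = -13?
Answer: -5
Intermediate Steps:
O(L, I) = -1/2 (O(L, I) = 1 - 1/2*3 = 1 - 3/2 = -1/2)
H(T, C) = C (H(T, C) = 2 - (2 - C) = 2 + (-2 + C) = C)
w = 1/6 (w = -1/3*(-1/2) = 1/6 ≈ 0.16667)
n = 1/3 (n = 2*(1/6) = 1/3 ≈ 0.33333)
n*(u(-1) + Y) = (-2 - 13)/3 = (1/3)*(-15) = -5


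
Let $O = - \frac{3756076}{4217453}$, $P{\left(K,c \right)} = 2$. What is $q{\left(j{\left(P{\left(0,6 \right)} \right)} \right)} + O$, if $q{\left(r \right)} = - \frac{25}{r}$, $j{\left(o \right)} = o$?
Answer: $- \frac{112948477}{8434906} \approx -13.391$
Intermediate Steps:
$O = - \frac{3756076}{4217453}$ ($O = \left(-3756076\right) \frac{1}{4217453} = - \frac{3756076}{4217453} \approx -0.8906$)
$q{\left(j{\left(P{\left(0,6 \right)} \right)} \right)} + O = - \frac{25}{2} - \frac{3756076}{4217453} = - \frac{112948477}{8434906}$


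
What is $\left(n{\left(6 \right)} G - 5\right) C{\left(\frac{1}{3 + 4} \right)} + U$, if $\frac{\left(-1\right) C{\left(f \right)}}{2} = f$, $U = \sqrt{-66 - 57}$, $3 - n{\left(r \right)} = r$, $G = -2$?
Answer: $- \frac{2}{7} + i \sqrt{123} \approx -0.28571 + 11.091 i$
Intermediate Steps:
$n{\left(r \right)} = 3 - r$
$U = i \sqrt{123}$ ($U = \sqrt{-123} = i \sqrt{123} \approx 11.091 i$)
$C{\left(f \right)} = - 2 f$
$\left(n{\left(6 \right)} G - 5\right) C{\left(\frac{1}{3 + 4} \right)} + U = \left(\left(3 - 6\right) \left(-2\right) - 5\right) \left(- \frac{2}{3 + 4}\right) + i \sqrt{123} = \left(\left(3 - 6\right) \left(-2\right) - 5\right) \left(- \frac{2}{7}\right) + i \sqrt{123} = \left(\left(-3\right) \left(-2\right) - 5\right) \left(\left(-2\right) \frac{1}{7}\right) + i \sqrt{123} = \left(6 - 5\right) \left(- \frac{2}{7}\right) + i \sqrt{123} = 1 \left(- \frac{2}{7}\right) + i \sqrt{123} = - \frac{2}{7} + i \sqrt{123}$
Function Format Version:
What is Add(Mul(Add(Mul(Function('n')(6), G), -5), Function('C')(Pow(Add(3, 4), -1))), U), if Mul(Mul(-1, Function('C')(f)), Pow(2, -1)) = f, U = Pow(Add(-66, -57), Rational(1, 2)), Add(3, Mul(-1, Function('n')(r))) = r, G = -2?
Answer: Add(Rational(-2, 7), Mul(I, Pow(123, Rational(1, 2)))) ≈ Add(-0.28571, Mul(11.091, I))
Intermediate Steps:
Function('n')(r) = Add(3, Mul(-1, r))
U = Mul(I, Pow(123, Rational(1, 2))) (U = Pow(-123, Rational(1, 2)) = Mul(I, Pow(123, Rational(1, 2))) ≈ Mul(11.091, I))
Function('C')(f) = Mul(-2, f)
Add(Mul(Add(Mul(Function('n')(6), G), -5), Function('C')(Pow(Add(3, 4), -1))), U) = Add(Mul(Add(Mul(Add(3, Mul(-1, 6)), -2), -5), Mul(-2, Pow(Add(3, 4), -1))), Mul(I, Pow(123, Rational(1, 2)))) = Add(Mul(Add(Mul(Add(3, -6), -2), -5), Mul(-2, Pow(7, -1))), Mul(I, Pow(123, Rational(1, 2)))) = Add(Mul(Add(Mul(-3, -2), -5), Mul(-2, Rational(1, 7))), Mul(I, Pow(123, Rational(1, 2)))) = Add(Mul(Add(6, -5), Rational(-2, 7)), Mul(I, Pow(123, Rational(1, 2)))) = Add(Mul(1, Rational(-2, 7)), Mul(I, Pow(123, Rational(1, 2)))) = Add(Rational(-2, 7), Mul(I, Pow(123, Rational(1, 2))))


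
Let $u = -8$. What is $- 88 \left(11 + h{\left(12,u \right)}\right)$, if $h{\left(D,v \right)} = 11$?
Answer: $-1936$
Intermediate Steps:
$- 88 \left(11 + h{\left(12,u \right)}\right) = - 88 \left(11 + 11\right) = \left(-88\right) 22 = -1936$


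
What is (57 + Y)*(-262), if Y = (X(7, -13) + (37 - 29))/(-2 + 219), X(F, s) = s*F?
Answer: -3218932/217 ≈ -14834.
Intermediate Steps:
X(F, s) = F*s
Y = -83/217 (Y = (7*(-13) + (37 - 29))/(-2 + 219) = (-91 + 8)/217 = -83*1/217 = -83/217 ≈ -0.38249)
(57 + Y)*(-262) = (57 - 83/217)*(-262) = (12286/217)*(-262) = -3218932/217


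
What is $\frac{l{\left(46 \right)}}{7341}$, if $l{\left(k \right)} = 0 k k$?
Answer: $0$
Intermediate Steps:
$l{\left(k \right)} = 0$ ($l{\left(k \right)} = 0 k = 0$)
$\frac{l{\left(46 \right)}}{7341} = \frac{0}{7341} = 0 \cdot \frac{1}{7341} = 0$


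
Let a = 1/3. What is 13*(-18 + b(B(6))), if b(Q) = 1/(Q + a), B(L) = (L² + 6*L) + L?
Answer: -54951/235 ≈ -233.83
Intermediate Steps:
a = ⅓ ≈ 0.33333
B(L) = L² + 7*L
b(Q) = 1/(⅓ + Q) (b(Q) = 1/(Q + ⅓) = 1/(⅓ + Q))
13*(-18 + b(B(6))) = 13*(-18 + 3/(1 + 3*(6*(7 + 6)))) = 13*(-18 + 3/(1 + 3*(6*13))) = 13*(-18 + 3/(1 + 3*78)) = 13*(-18 + 3/(1 + 234)) = 13*(-18 + 3/235) = 13*(-4227/235) = -54951/235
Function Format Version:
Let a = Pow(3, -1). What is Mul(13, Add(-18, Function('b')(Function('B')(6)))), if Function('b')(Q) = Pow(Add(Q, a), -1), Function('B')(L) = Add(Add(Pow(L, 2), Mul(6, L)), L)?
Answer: Rational(-54951, 235) ≈ -233.83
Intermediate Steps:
a = Rational(1, 3) ≈ 0.33333
Function('B')(L) = Add(Pow(L, 2), Mul(7, L))
Function('b')(Q) = Pow(Add(Rational(1, 3), Q), -1) (Function('b')(Q) = Pow(Add(Q, Rational(1, 3)), -1) = Pow(Add(Rational(1, 3), Q), -1))
Mul(13, Add(-18, Function('b')(Function('B')(6)))) = Mul(13, Add(-18, Mul(3, Pow(Add(1, Mul(3, Mul(6, Add(7, 6)))), -1)))) = Mul(13, Add(-18, Mul(3, Pow(Add(1, Mul(3, Mul(6, 13))), -1)))) = Mul(13, Add(-18, Mul(3, Pow(Add(1, Mul(3, 78)), -1)))) = Mul(13, Add(-18, Mul(3, Pow(Add(1, 234), -1)))) = Mul(13, Add(-18, Mul(3, Pow(235, -1)))) = Mul(13, Add(-18, Mul(3, Rational(1, 235)))) = Mul(13, Add(-18, Rational(3, 235))) = Mul(13, Rational(-4227, 235)) = Rational(-54951, 235)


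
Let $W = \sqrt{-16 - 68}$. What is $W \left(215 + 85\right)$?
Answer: $600 i \sqrt{21} \approx 2749.5 i$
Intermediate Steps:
$W = 2 i \sqrt{21}$ ($W = \sqrt{-84} = 2 i \sqrt{21} \approx 9.1651 i$)
$W \left(215 + 85\right) = 2 i \sqrt{21} \left(215 + 85\right) = 2 i \sqrt{21} \cdot 300 = 600 i \sqrt{21}$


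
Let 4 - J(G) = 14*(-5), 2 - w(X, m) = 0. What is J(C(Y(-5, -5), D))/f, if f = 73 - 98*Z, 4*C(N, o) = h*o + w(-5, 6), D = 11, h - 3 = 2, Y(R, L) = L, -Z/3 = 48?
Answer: 74/14185 ≈ 0.0052168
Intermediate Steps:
Z = -144 (Z = -3*48 = -144)
w(X, m) = 2 (w(X, m) = 2 - 1*0 = 2 + 0 = 2)
h = 5 (h = 3 + 2 = 5)
C(N, o) = ½ + 5*o/4 (C(N, o) = (5*o + 2)/4 = (2 + 5*o)/4 = ½ + 5*o/4)
J(G) = 74 (J(G) = 4 - 14*(-5) = 4 - 1*(-70) = 4 + 70 = 74)
f = 14185 (f = 73 - 98*(-144) = 73 + 14112 = 14185)
J(C(Y(-5, -5), D))/f = 74/14185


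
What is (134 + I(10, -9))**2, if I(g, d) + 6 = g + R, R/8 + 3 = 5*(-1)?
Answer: 5476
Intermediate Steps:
R = -64 (R = -24 + 8*(5*(-1)) = -24 + 8*(-5) = -24 - 40 = -64)
I(g, d) = -70 + g (I(g, d) = -6 + (g - 64) = -6 + (-64 + g) = -70 + g)
(134 + I(10, -9))**2 = (134 + (-70 + 10))**2 = (134 - 60)**2 = 74**2 = 5476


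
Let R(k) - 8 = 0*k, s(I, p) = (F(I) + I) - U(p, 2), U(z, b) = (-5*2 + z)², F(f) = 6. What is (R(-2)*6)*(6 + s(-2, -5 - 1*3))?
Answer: -15072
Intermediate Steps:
U(z, b) = (-10 + z)²
s(I, p) = 6 + I - (-10 + p)² (s(I, p) = (6 + I) - (-10 + p)² = 6 + I - (-10 + p)²)
R(k) = 8 (R(k) = 8 + 0*k = 8 + 0 = 8)
(R(-2)*6)*(6 + s(-2, -5 - 1*3)) = (8*6)*(6 + (6 - 2 - (-10 + (-5 - 1*3))²)) = 48*(6 + (6 - 2 - (-10 + (-5 - 3))²)) = 48*(6 + (6 - 2 - (-10 - 8)²)) = 48*(6 + (6 - 2 - 1*(-18)²)) = 48*(6 + (6 - 2 - 1*324)) = 48*(6 + (6 - 2 - 324)) = 48*(6 - 320) = 48*(-314) = -15072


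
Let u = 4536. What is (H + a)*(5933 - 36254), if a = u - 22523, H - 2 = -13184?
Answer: 945075249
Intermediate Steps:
H = -13182 (H = 2 - 13184 = -13182)
a = -17987 (a = 4536 - 22523 = -17987)
(H + a)*(5933 - 36254) = (-13182 - 17987)*(5933 - 36254) = -31169*(-30321) = 945075249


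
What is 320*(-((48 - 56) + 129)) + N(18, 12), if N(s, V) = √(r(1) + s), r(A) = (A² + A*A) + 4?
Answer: -38720 + 2*√6 ≈ -38715.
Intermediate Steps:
r(A) = 4 + 2*A² (r(A) = (A² + A²) + 4 = 2*A² + 4 = 4 + 2*A²)
N(s, V) = √(6 + s) (N(s, V) = √((4 + 2*1²) + s) = √((4 + 2*1) + s) = √((4 + 2) + s) = √(6 + s))
320*(-((48 - 56) + 129)) + N(18, 12) = 320*(-((48 - 56) + 129)) + √(6 + 18) = 320*(-(-8 + 129)) + √24 = 320*(-1*121) + 2*√6 = 320*(-121) + 2*√6 = -38720 + 2*√6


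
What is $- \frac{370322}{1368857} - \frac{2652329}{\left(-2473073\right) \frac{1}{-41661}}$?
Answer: $- \frac{151257805346379439}{3385283287561} \approx -44681.0$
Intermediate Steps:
$- \frac{370322}{1368857} - \frac{2652329}{\left(-2473073\right) \frac{1}{-41661}} = \left(-370322\right) \frac{1}{1368857} - \frac{2652329}{\left(-2473073\right) \left(- \frac{1}{41661}\right)} = - \frac{370322}{1368857} - \frac{2652329}{\frac{2473073}{41661}} = - \frac{370322}{1368857} - \frac{110498678469}{2473073} = - \frac{151257805346379439}{3385283287561}$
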